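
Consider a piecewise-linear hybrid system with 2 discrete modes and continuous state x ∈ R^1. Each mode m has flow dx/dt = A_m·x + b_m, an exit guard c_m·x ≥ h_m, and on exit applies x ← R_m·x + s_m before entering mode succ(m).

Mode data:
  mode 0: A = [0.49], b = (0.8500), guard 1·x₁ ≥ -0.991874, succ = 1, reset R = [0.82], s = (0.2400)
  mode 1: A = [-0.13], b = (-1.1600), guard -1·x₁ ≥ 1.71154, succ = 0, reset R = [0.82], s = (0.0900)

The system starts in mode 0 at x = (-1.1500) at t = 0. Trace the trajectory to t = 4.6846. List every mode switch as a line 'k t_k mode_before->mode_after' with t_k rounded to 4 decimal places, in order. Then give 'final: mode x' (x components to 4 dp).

Mode 0: guard c·x = -0.9919 hit at Δt = 0.4885 (t = 0.4885), x⁻ = (-0.9919) → reset → x⁺ = (-0.5733), jump to mode 1
Mode 1: guard c·x = 1.7115 hit at Δt = 1.1273 (t = 1.6158), x⁻ = (-1.7115) → reset → x⁺ = (-1.3135), jump to mode 0
Mode 0: guard c·x = -0.9919 hit at Δt = 1.1577 (t = 2.7735), x⁻ = (-0.9919) → reset → x⁺ = (-0.5733), jump to mode 1
Mode 1: guard c·x = 1.7115 hit at Δt = 1.1273 (t = 3.9008), x⁻ = (-1.7115) → reset → x⁺ = (-1.3135), jump to mode 0
Mode 0: flow for 0.7838 to horizon, guard not reached → x = (-1.1162)

1 0.4885 0->1
2 1.6158 1->0
3 2.7735 0->1
4 3.9008 1->0
final: 0 -1.1162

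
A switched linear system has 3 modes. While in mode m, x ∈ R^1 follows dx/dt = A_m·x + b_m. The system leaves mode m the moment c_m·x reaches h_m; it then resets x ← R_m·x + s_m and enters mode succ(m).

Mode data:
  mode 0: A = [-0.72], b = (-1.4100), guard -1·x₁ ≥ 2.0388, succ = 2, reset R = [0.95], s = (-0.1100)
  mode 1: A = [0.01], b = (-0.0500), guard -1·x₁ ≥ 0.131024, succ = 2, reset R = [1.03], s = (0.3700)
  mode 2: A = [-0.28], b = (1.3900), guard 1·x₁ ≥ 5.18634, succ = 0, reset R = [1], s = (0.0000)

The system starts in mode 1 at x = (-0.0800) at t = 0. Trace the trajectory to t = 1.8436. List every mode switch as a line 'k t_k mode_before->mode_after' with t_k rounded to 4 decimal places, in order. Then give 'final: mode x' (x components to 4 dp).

Mode 1: guard c·x = 0.1310 hit at Δt = 0.9994 (t = 0.9994), x⁻ = (-0.1310) → reset → x⁺ = (0.2350), jump to mode 2
Mode 2: flow for 0.8442 to horizon, guard not reached → x = (1.2306)

1 0.9994 1->2
final: 2 1.2306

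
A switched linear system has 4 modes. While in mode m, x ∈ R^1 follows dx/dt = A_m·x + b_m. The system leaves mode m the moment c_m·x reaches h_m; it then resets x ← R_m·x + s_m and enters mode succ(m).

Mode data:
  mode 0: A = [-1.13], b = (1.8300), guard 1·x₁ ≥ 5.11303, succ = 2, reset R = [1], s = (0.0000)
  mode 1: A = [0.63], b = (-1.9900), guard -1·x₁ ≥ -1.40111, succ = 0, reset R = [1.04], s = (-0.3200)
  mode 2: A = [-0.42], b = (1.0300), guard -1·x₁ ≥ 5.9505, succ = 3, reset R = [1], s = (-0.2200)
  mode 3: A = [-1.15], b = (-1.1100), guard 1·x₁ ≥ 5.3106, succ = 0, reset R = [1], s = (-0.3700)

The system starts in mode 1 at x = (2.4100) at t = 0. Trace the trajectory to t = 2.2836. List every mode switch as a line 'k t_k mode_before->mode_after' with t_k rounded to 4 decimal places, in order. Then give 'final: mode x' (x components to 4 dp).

1 1.3545 1->0
final: 0 1.4507

Mode 1: guard c·x = -1.4011 hit at Δt = 1.3545 (t = 1.3545), x⁻ = (1.4011) → reset → x⁺ = (1.1372), jump to mode 0
Mode 0: flow for 0.9291 to horizon, guard not reached → x = (1.4507)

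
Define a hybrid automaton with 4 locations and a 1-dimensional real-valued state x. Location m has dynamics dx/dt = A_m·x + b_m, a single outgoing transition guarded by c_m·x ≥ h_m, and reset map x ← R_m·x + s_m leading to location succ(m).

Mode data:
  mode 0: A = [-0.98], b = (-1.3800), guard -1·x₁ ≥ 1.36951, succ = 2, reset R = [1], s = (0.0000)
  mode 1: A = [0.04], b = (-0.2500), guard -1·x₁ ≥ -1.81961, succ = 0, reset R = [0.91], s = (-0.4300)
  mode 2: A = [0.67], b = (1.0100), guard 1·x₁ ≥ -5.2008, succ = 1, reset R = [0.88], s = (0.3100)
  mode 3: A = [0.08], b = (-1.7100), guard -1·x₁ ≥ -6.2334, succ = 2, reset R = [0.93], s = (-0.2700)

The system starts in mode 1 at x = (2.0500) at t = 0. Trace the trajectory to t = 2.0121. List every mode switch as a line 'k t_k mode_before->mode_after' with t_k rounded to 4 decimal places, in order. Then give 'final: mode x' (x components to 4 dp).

1 1.3351 1->0
final: 0 -0.0515

Mode 1: guard c·x = -1.8196 hit at Δt = 1.3351 (t = 1.3351), x⁻ = (1.8196) → reset → x⁺ = (1.2258), jump to mode 0
Mode 0: flow for 0.6770 to horizon, guard not reached → x = (-0.0515)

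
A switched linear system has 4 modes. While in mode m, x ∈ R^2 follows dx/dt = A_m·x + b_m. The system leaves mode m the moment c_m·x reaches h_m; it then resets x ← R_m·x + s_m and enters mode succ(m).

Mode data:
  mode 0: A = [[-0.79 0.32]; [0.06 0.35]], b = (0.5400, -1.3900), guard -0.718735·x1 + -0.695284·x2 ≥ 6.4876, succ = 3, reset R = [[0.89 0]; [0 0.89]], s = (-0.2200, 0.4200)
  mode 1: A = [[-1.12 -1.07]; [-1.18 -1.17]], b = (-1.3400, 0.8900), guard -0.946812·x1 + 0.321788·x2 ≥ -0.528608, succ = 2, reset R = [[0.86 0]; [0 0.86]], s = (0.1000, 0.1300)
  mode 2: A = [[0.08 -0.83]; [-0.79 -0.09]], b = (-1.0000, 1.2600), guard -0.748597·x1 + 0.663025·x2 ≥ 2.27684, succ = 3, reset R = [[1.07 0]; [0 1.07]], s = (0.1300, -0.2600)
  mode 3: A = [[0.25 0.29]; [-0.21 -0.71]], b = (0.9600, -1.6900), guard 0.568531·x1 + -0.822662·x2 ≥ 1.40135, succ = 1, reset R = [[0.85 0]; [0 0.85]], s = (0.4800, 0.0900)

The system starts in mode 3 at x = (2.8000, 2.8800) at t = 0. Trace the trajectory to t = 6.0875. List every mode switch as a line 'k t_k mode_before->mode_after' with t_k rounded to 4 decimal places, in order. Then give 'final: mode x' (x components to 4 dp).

Mode 3: guard c·x = 1.4014 hit at Δt = 0.4911 (t = 0.4911), x⁻ = (3.9601, 1.0334) → reset → x⁺ = (3.8461, 0.9684), jump to mode 1
Mode 1: guard c·x = -0.5286 hit at Δt = 1.0244 (t = 1.5155), x⁻ = (0.4864, -0.2116) → reset → x⁺ = (0.5183, -0.0520), jump to mode 2
Mode 2: guard c·x = 2.2768 hit at Δt = 1.2472 (t = 2.7627), x⁻ = (-1.4897, 1.7520) → reset → x⁺ = (-1.4640, 1.6147), jump to mode 3
Mode 3: guard c·x = 1.4014 hit at Δt = 2.3089 (t = 5.0716), x⁻ = (0.2474, -1.5325) → reset → x⁺ = (0.6903, -1.2126), jump to mode 1
Mode 1: guard c·x = -0.5286 hit at Δt = 0.3930 (t = 5.4646), x⁻ = (0.3300, -0.6718) → reset → x⁺ = (0.3838, -0.4478), jump to mode 2
Mode 2: flow for 0.6229 to horizon, guard not reached → x = (-0.1777, 0.2759)

1 0.4911 3->1
2 1.5155 1->2
3 2.7627 2->3
4 5.0716 3->1
5 5.4646 1->2
final: 2 -0.1777 0.2759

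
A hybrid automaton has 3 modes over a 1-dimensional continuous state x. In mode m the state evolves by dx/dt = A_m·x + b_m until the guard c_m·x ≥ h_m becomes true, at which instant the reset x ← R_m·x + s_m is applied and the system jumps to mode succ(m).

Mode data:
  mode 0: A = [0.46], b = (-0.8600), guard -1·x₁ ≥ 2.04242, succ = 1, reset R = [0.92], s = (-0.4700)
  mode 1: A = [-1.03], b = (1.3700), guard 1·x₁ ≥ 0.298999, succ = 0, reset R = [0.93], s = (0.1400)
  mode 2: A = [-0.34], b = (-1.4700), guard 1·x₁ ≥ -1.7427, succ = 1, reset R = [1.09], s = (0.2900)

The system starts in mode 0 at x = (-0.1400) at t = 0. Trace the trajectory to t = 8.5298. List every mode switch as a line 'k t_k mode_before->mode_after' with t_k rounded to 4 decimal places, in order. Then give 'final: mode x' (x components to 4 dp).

1 1.4481 0->1
2 2.6831 1->0
3 4.8384 0->1
4 6.0734 1->0
5 8.2288 0->1
final: 1 -1.3681

Mode 0: guard c·x = 2.0424 hit at Δt = 1.4481 (t = 1.4481), x⁻ = (-2.0424) → reset → x⁺ = (-2.3490), jump to mode 1
Mode 1: guard c·x = 0.2990 hit at Δt = 1.2350 (t = 2.6831), x⁻ = (0.2990) → reset → x⁺ = (0.4181), jump to mode 0
Mode 0: guard c·x = 2.0424 hit at Δt = 2.1553 (t = 4.8384), x⁻ = (-2.0424) → reset → x⁺ = (-2.3490), jump to mode 1
Mode 1: guard c·x = 0.2990 hit at Δt = 1.2350 (t = 6.0734), x⁻ = (0.2990) → reset → x⁺ = (0.4181), jump to mode 0
Mode 0: guard c·x = 2.0424 hit at Δt = 2.1553 (t = 8.2288), x⁻ = (-2.0424) → reset → x⁺ = (-2.3490), jump to mode 1
Mode 1: flow for 0.3010 to horizon, guard not reached → x = (-1.3681)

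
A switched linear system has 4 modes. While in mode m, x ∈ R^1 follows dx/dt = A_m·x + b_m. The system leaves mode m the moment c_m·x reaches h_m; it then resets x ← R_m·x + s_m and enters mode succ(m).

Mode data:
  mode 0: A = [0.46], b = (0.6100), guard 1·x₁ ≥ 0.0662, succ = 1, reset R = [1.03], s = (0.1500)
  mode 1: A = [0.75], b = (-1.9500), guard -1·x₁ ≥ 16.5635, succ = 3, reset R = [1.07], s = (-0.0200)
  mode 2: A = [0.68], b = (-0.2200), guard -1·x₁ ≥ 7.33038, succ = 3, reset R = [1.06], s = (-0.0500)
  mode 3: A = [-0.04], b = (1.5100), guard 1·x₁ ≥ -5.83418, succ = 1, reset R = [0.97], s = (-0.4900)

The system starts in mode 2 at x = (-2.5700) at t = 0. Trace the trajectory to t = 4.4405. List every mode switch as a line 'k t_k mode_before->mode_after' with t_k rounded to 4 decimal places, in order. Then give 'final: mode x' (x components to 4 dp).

Mode 2: guard c·x = 7.3304 hit at Δt = 1.4305 (t = 1.4305), x⁻ = (-7.3304) → reset → x⁺ = (-7.8202), jump to mode 3
Mode 3: guard c·x = -5.8342 hit at Δt = 1.1140 (t = 2.5445), x⁻ = (-5.8342) → reset → x⁺ = (-6.1492), jump to mode 1
Mode 1: guard c·x = 16.5635 hit at Δt = 1.0454 (t = 3.5899), x⁻ = (-16.5635) → reset → x⁺ = (-17.7429), jump to mode 3
Mode 3: flow for 0.8506 to horizon, guard not reached → x = (-15.8866)

1 1.4305 2->3
2 2.5445 3->1
3 3.5899 1->3
final: 3 -15.8866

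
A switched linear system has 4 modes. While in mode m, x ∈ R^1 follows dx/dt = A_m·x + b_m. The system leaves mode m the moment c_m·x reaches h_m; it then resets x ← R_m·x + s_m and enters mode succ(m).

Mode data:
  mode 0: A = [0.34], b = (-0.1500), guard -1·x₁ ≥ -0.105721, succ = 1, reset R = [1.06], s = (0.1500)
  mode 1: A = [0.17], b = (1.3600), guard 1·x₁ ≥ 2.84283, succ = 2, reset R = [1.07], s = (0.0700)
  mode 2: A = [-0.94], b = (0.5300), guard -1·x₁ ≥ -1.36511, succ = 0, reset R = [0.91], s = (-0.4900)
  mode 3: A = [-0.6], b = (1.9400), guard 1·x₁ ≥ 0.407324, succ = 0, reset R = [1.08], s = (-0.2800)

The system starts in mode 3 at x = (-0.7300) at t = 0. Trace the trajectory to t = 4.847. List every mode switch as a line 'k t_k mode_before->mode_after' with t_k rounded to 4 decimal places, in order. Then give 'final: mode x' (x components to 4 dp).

1 0.5637 3->0
2 1.0819 0->1
3 2.6809 1->2
4 3.9116 2->0
final: 0 0.8687

Mode 3: guard c·x = 0.4073 hit at Δt = 0.5637 (t = 0.5637), x⁻ = (0.4073) → reset → x⁺ = (0.1599), jump to mode 0
Mode 0: guard c·x = -0.1057 hit at Δt = 0.5182 (t = 1.0819), x⁻ = (0.1057) → reset → x⁺ = (0.2621), jump to mode 1
Mode 1: guard c·x = 2.8428 hit at Δt = 1.5990 (t = 2.6809), x⁻ = (2.8428) → reset → x⁺ = (3.1118), jump to mode 2
Mode 2: guard c·x = -1.3651 hit at Δt = 1.2307 (t = 3.9116), x⁻ = (1.3651) → reset → x⁺ = (0.7523), jump to mode 0
Mode 0: flow for 0.9354 to horizon, guard not reached → x = (0.8687)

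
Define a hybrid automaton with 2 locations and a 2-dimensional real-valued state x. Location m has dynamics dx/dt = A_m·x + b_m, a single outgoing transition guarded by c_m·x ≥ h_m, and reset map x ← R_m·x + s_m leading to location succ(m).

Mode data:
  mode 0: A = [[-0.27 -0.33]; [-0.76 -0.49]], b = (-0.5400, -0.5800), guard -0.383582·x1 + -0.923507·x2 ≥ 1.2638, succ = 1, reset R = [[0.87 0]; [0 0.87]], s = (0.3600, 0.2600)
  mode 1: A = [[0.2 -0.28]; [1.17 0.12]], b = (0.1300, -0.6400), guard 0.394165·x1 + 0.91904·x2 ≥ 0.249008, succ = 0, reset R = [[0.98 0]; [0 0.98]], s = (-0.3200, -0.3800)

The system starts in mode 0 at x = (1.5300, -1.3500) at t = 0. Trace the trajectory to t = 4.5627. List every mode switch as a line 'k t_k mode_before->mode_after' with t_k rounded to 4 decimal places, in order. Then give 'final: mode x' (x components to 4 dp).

Mode 0: guard c·x = 1.2638 hit at Δt = 0.6647 (t = 0.6647), x⁻ = (1.2832, -1.9015) → reset → x⁺ = (1.4764, -1.3943), jump to mode 1
Mode 1: guard c·x = 0.2490 hit at Δt = 0.6493 (t = 1.3140), x⁻ = (1.9712, -0.5745) → reset → x⁺ = (1.6118, -0.9430), jump to mode 0
Mode 0: guard c·x = 1.2638 hit at Δt = 1.0220 (t = 2.3360), x⁻ = (1.1790, -1.8582) → reset → x⁺ = (1.3857, -1.3566), jump to mode 1
Mode 1: guard c·x = 0.2490 hit at Δt = 0.6950 (t = 3.0310), x⁻ = (1.8980, -0.5431) → reset → x⁺ = (1.5400, -0.9122), jump to mode 0
Mode 0: guard c·x = 1.2638 hit at Δt = 1.0733 (t = 4.1043), x⁻ = (1.0980, -1.8245) → reset → x⁺ = (1.3153, -1.3274), jump to mode 1
Mode 1: flow for 0.4584 to horizon, guard not reached → x = (1.6554, -0.8848)

1 0.6647 0->1
2 1.3140 1->0
3 2.3360 0->1
4 3.0310 1->0
5 4.1043 0->1
final: 1 1.6554 -0.8848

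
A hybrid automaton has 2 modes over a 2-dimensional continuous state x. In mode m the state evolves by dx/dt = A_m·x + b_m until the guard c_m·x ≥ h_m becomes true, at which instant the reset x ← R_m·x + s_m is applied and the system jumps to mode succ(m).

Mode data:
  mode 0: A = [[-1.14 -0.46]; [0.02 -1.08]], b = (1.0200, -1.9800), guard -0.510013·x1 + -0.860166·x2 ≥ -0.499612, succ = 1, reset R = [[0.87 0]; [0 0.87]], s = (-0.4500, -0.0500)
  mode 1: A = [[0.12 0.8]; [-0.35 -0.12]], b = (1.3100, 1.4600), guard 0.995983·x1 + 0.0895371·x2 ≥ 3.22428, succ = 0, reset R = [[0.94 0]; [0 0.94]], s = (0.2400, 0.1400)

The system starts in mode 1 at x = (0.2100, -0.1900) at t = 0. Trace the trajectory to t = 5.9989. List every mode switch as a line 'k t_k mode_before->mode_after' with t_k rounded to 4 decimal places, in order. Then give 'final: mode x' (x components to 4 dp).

1 1.4873 1->0
2 2.2563 0->1
3 3.5330 1->0
4 4.1888 0->1
5 5.4364 1->0
final: 0 2.1768 -0.5910

Mode 1: guard c·x = 3.2243 hit at Δt = 1.4873 (t = 1.4873), x⁻ = (3.1391, 1.0926) → reset → x⁺ = (3.1907, 1.1671), jump to mode 0
Mode 0: guard c·x = -0.4996 hit at Δt = 0.7690 (t = 2.2563), x⁻ = (1.8261, -0.5019) → reset → x⁺ = (1.1387, -0.4867), jump to mode 1
Mode 1: guard c·x = 3.2243 hit at Δt = 1.2767 (t = 3.5330), x⁻ = (3.1972, 0.4456) → reset → x⁺ = (3.2454, 0.5589), jump to mode 0
Mode 0: guard c·x = -0.4996 hit at Δt = 0.6558 (t = 4.1888), x⁻ = (2.0454, -0.6319) → reset → x⁺ = (1.3295, -0.5998), jump to mode 1
Mode 1: guard c·x = 3.2243 hit at Δt = 1.2476 (t = 5.4364), x⁻ = (3.2117, 0.2845) → reset → x⁺ = (3.2590, 0.4074), jump to mode 0
Mode 0: flow for 0.5625 to horizon, guard not reached → x = (2.1768, -0.5910)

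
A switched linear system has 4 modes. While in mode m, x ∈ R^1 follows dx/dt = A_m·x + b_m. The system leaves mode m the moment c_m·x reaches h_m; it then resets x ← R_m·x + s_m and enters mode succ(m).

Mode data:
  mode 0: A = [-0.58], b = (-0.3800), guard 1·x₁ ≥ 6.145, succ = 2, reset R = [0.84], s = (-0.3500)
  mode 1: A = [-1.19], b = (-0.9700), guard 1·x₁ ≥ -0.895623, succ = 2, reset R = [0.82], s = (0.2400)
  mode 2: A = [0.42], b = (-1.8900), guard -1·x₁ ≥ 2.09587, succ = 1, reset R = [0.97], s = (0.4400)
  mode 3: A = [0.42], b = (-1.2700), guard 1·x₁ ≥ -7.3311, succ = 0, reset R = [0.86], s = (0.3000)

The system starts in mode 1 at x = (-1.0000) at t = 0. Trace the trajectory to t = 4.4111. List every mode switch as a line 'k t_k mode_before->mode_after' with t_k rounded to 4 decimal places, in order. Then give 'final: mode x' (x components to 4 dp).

1 0.6987 1->2
2 1.3609 2->1
3 3.2671 1->2
4 3.9293 2->1
final: 1 -1.2535

Mode 1: guard c·x = -0.8956 hit at Δt = 0.6987 (t = 0.6987), x⁻ = (-0.8956) → reset → x⁺ = (-0.4944), jump to mode 2
Mode 2: guard c·x = 2.0959 hit at Δt = 0.6622 (t = 1.3609), x⁻ = (-2.0959) → reset → x⁺ = (-1.5930), jump to mode 1
Mode 1: guard c·x = -0.8956 hit at Δt = 1.9062 (t = 3.2671), x⁻ = (-0.8956) → reset → x⁺ = (-0.4944), jump to mode 2
Mode 2: guard c·x = 2.0959 hit at Δt = 0.6622 (t = 3.9293), x⁻ = (-2.0959) → reset → x⁺ = (-1.5930), jump to mode 1
Mode 1: flow for 0.4818 to horizon, guard not reached → x = (-1.2535)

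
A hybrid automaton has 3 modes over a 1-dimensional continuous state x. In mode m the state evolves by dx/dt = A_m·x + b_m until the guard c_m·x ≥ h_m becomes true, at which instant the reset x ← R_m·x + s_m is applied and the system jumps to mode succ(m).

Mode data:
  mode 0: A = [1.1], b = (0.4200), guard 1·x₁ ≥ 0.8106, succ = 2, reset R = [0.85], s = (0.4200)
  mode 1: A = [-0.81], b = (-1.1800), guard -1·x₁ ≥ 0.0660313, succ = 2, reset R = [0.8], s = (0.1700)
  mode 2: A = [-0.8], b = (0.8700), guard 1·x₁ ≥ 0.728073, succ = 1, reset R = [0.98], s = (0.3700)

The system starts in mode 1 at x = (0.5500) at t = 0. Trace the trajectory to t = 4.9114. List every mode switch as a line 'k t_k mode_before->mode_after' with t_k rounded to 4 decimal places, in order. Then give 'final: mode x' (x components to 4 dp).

Mode 1: guard c·x = 0.0660 hit at Δt = 0.4527 (t = 0.4527), x⁻ = (-0.0660) → reset → x⁺ = (0.1172), jump to mode 2
Mode 2: guard c·x = 0.7281 hit at Δt = 1.2414 (t = 1.6941), x⁻ = (0.7281) → reset → x⁺ = (1.0835), jump to mode 1
Mode 1: guard c·x = 0.0660 hit at Δt = 0.7437 (t = 2.4378), x⁻ = (-0.0660) → reset → x⁺ = (0.1172), jump to mode 2
Mode 2: guard c·x = 0.7281 hit at Δt = 1.2414 (t = 3.6792), x⁻ = (0.7281) → reset → x⁺ = (1.0835), jump to mode 1
Mode 1: guard c·x = 0.0660 hit at Δt = 0.7437 (t = 4.4230), x⁻ = (-0.0660) → reset → x⁺ = (0.1172), jump to mode 2
Mode 2: flow for 0.4884 to horizon, guard not reached → x = (0.4310)

1 0.4527 1->2
2 1.6941 2->1
3 2.4378 1->2
4 3.6792 2->1
5 4.4230 1->2
final: 2 0.4310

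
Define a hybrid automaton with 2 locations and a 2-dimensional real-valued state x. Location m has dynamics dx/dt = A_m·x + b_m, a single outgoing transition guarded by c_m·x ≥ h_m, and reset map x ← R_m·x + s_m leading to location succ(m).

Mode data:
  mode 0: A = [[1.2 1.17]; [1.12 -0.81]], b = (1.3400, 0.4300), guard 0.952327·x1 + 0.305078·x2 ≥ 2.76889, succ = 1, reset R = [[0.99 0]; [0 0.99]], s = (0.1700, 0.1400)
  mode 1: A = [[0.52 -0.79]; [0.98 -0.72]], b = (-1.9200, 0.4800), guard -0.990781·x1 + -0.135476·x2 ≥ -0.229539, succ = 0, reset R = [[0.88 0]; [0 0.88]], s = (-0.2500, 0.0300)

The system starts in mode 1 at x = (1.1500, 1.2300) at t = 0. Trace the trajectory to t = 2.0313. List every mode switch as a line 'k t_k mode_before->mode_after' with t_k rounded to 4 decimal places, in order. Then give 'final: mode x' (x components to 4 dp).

1 0.4175 1->0
2 1.1041 0->1
final: 1 -0.0209 1.9944

Mode 1: guard c·x = -0.2295 hit at Δt = 0.4175 (t = 0.4175), x⁻ = (0.0547, 1.2945) → reset → x⁺ = (-0.2019, 1.1692), jump to mode 0
Mode 0: guard c·x = 2.7689 hit at Δt = 0.6866 (t = 1.1041), x⁻ = (2.4250, 1.5062) → reset → x⁺ = (2.5708, 1.6311), jump to mode 1
Mode 1: flow for 0.9272 to horizon, guard not reached → x = (-0.0209, 1.9944)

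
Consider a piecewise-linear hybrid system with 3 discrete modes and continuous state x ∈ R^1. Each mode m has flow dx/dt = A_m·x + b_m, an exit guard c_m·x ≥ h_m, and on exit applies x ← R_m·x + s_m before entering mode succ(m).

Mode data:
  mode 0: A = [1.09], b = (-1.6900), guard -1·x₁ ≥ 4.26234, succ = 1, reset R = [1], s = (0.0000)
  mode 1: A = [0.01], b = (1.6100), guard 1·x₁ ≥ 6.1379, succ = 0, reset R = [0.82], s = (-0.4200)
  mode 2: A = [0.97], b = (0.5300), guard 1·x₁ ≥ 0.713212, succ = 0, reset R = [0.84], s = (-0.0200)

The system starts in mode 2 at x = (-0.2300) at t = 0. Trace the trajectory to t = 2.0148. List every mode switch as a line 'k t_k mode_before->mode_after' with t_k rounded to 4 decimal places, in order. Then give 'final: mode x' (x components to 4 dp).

1 1.4243 2->0
final: 0 -0.2984

Mode 2: guard c·x = 0.7132 hit at Δt = 1.4243 (t = 1.4243), x⁻ = (0.7132) → reset → x⁺ = (0.5791), jump to mode 0
Mode 0: flow for 0.5905 to horizon, guard not reached → x = (-0.2984)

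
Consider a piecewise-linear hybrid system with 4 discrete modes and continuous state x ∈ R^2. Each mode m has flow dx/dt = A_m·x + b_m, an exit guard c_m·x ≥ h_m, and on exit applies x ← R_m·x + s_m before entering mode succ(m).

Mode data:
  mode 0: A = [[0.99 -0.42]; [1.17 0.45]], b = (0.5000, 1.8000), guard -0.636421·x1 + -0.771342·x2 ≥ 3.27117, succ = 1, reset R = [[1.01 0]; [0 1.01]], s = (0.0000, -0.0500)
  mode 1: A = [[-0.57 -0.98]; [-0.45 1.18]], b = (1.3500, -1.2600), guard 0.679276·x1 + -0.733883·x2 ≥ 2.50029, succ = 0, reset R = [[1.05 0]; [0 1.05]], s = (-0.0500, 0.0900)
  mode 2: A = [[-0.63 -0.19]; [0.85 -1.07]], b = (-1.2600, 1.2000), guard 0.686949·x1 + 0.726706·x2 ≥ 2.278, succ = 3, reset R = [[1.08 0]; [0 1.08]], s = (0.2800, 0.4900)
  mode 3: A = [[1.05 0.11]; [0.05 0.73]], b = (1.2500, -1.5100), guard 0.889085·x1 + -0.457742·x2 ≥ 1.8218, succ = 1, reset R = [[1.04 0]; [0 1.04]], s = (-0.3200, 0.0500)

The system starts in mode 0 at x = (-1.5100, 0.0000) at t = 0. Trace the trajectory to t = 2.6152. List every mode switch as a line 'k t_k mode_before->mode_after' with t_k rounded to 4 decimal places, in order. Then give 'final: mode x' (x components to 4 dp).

1 1.1867 0->1
2 1.8964 1->0
final: 0 1.5193 -3.1213

Mode 0: guard c·x = 3.2712 hit at Δt = 1.1867 (t = 1.1867), x⁻ = (-3.4989, -1.3540) → reset → x⁺ = (-3.5339, -1.4175), jump to mode 1
Mode 1: guard c·x = 2.5003 hit at Δt = 0.7097 (t = 1.8964), x⁻ = (-0.2249, -3.6151) → reset → x⁺ = (-0.2861, -3.7058), jump to mode 0
Mode 0: flow for 0.7188 to horizon, guard not reached → x = (1.5193, -3.1213)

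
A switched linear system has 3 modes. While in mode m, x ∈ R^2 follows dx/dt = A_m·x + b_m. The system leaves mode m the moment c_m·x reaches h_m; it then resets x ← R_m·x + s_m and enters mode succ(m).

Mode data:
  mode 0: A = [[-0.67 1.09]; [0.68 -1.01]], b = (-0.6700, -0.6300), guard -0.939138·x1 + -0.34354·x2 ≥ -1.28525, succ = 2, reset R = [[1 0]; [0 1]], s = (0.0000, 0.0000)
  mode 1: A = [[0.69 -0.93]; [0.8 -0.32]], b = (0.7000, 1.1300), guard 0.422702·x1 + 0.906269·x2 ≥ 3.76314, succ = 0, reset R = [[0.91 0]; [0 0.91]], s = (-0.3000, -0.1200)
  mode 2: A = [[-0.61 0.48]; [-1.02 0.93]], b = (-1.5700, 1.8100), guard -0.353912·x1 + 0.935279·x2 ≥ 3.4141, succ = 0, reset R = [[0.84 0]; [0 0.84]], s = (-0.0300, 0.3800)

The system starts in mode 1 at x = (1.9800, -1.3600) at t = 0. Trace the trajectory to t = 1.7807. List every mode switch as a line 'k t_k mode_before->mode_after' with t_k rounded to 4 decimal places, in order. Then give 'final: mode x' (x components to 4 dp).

1 0.9157 1->0
final: 0 2.9240 1.6469

Mode 1: guard c·x = 3.7631 hit at Δt = 0.9157 (t = 0.9157), x⁻ = (4.5064, 2.0504) → reset → x⁺ = (3.8009, 1.7459), jump to mode 0
Mode 0: flow for 0.8650 to horizon, guard not reached → x = (2.9240, 1.6469)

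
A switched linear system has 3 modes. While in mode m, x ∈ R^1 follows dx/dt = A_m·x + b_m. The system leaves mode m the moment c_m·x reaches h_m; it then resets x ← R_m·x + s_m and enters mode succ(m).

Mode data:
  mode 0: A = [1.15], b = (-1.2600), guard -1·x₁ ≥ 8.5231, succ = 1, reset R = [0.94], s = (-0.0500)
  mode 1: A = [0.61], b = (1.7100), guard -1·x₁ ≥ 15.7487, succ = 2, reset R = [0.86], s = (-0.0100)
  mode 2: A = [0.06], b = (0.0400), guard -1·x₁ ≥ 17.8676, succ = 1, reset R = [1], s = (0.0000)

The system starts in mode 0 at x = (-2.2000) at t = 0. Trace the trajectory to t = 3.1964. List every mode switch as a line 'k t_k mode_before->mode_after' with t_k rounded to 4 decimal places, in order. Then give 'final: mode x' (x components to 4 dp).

Mode 0: guard c·x = 8.5231 hit at Δt = 0.9314 (t = 0.9314), x⁻ = (-8.5231) → reset → x⁺ = (-8.0617), jump to mode 1
Mode 1: guard c·x = 15.7487 hit at Δt = 1.4769 (t = 2.4083), x⁻ = (-15.7487) → reset → x⁺ = (-13.5539), jump to mode 2
Mode 2: flow for 0.7881 to horizon, guard not reached → x = (-14.1779)

1 0.9314 0->1
2 2.4083 1->2
final: 2 -14.1779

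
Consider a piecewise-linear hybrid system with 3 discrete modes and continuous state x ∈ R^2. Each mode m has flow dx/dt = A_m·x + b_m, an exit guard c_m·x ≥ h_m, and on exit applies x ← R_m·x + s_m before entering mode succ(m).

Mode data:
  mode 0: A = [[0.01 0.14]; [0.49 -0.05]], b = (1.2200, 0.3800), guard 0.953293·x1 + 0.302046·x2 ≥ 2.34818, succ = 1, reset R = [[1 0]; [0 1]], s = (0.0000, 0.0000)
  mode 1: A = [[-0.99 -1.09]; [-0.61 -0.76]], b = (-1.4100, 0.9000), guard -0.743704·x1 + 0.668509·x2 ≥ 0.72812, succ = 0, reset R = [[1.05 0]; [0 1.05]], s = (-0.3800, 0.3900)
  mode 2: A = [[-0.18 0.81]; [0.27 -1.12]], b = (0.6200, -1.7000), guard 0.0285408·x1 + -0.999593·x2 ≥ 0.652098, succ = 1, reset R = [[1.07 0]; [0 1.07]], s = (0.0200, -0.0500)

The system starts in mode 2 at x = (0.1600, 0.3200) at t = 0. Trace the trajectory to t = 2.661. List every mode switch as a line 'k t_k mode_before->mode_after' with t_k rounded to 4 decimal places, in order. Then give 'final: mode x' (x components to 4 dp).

1 0.7093 2->1
2 1.7126 1->0
final: 0 0.1842 0.8808

Mode 2: guard c·x = 0.6521 hit at Δt = 0.7093 (t = 0.7093), x⁻ = (0.4258, -0.6402) → reset → x⁺ = (0.4756, -0.7350), jump to mode 1
Mode 1: guard c·x = 0.7281 hit at Δt = 1.0033 (t = 1.7126), x⁻ = (-0.6585, 0.3565) → reset → x⁺ = (-1.0715, 0.7644), jump to mode 0
Mode 0: flow for 0.9484 to horizon, guard not reached → x = (0.1842, 0.8808)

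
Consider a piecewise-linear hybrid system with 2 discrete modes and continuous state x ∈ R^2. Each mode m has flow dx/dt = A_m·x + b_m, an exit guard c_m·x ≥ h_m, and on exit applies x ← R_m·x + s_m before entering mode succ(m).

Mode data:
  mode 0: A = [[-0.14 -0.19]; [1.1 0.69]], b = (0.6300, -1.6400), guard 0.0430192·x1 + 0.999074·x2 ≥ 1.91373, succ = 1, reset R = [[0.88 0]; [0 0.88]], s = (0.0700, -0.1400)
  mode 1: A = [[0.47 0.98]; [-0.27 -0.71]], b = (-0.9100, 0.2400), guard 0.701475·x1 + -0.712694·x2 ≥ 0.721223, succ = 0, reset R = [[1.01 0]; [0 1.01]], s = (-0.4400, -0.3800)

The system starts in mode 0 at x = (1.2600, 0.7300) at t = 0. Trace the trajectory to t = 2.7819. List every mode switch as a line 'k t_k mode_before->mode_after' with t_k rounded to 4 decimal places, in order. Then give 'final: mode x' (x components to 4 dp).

Mode 0: guard c·x = 1.9137 hit at Δt = 1.4974 (t = 1.4974), x⁻ = (1.5725, 1.8478) → reset → x⁺ = (1.4538, 1.4861), jump to mode 1
Mode 1: guard c·x = 0.7212 hit at Δt = 0.4946 (t = 1.9920), x⁻ = (1.9923, 0.9490) → reset → x⁺ = (1.5723, 0.5785), jump to mode 0
Mode 0: flow for 0.7899 to horizon, guard not reached → x = (1.7575, 1.1999)

1 1.4974 0->1
2 1.9920 1->0
final: 0 1.7575 1.1999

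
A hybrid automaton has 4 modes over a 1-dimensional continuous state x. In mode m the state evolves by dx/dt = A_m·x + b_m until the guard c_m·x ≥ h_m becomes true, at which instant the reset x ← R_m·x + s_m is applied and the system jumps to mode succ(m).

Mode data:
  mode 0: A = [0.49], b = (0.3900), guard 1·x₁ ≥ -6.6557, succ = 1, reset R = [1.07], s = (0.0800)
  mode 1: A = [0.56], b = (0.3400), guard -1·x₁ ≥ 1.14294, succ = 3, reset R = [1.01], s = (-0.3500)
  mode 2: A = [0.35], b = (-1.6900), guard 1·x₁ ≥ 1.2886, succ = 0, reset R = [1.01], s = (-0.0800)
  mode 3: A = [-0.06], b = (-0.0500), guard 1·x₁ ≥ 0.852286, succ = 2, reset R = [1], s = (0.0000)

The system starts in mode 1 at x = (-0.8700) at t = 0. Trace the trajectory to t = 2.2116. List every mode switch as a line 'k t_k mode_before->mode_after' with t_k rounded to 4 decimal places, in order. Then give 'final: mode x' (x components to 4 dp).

Mode 1: guard c·x = 1.1429 hit at Δt = 1.2717 (t = 1.2717), x⁻ = (-1.1429) → reset → x⁺ = (-1.5044), jump to mode 3
Mode 3: flow for 0.9399 to horizon, guard not reached → x = (-1.4676)

1 1.2717 1->3
final: 3 -1.4676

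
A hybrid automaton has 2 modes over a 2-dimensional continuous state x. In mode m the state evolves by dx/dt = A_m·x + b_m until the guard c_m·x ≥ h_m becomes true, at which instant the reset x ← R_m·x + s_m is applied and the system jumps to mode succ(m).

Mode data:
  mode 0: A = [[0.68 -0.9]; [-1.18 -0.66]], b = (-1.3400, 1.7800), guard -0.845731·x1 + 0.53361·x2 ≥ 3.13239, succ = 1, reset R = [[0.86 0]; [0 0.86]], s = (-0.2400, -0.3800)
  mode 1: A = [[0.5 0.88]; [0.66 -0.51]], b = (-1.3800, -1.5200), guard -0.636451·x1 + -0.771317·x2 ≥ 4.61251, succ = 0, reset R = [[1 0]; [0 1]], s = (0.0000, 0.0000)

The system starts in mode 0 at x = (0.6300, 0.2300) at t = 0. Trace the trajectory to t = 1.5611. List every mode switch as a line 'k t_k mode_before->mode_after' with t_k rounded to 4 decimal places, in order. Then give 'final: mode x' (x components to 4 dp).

1 1.1441 0->1
final: 1 -3.0881 -0.0092

Mode 0: guard c·x = 3.1324 hit at Δt = 1.1441 (t = 1.1441), x⁻ = (-2.3260, 2.1837) → reset → x⁺ = (-2.2403, 1.4980), jump to mode 1
Mode 1: flow for 0.4170 to horizon, guard not reached → x = (-3.0881, -0.0092)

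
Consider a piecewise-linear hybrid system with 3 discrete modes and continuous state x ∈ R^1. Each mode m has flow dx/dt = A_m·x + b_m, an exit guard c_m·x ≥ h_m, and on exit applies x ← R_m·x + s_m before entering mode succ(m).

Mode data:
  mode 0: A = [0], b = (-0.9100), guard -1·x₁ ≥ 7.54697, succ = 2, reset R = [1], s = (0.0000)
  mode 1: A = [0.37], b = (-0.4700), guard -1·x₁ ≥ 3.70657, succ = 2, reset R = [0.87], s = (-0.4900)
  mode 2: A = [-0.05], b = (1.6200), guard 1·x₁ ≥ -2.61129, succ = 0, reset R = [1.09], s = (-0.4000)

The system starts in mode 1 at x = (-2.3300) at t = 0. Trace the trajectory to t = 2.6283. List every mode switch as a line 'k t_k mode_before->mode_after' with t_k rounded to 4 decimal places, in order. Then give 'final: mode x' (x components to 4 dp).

Mode 1: guard c·x = 3.7066 hit at Δt = 0.8751 (t = 0.8751), x⁻ = (-3.7066) → reset → x⁺ = (-3.7147), jump to mode 2
Mode 2: guard c·x = -2.6113 hit at Δt = 0.6206 (t = 1.4957), x⁻ = (-2.6113) → reset → x⁺ = (-3.2463), jump to mode 0
Mode 0: flow for 1.1326 to horizon, guard not reached → x = (-4.2770)

1 0.8751 1->2
2 1.4957 2->0
final: 0 -4.2770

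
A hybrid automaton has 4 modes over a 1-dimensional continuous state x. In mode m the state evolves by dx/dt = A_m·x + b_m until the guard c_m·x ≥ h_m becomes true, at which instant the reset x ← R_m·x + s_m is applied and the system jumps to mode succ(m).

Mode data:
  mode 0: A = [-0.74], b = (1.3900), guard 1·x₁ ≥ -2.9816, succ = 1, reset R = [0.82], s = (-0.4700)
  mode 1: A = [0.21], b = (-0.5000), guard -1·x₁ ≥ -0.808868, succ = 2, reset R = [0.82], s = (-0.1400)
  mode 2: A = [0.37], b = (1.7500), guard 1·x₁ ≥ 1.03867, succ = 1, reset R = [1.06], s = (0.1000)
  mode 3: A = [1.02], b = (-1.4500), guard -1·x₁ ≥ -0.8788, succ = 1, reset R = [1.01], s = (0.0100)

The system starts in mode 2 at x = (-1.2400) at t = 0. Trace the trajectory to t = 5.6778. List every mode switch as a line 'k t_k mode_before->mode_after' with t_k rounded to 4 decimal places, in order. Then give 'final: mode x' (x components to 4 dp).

1 1.3583 2->1
2 2.7246 1->2
3 2.9775 2->1
4 4.3438 1->2
5 4.5968 2->1
final: 1 0.9003

Mode 2: guard c·x = 1.0387 hit at Δt = 1.3583 (t = 1.3583), x⁻ = (1.0387) → reset → x⁺ = (1.2010), jump to mode 1
Mode 1: guard c·x = -0.8089 hit at Δt = 1.3663 (t = 2.7246), x⁻ = (0.8089) → reset → x⁺ = (0.5233), jump to mode 2
Mode 2: guard c·x = 1.0387 hit at Δt = 0.2530 (t = 2.9775), x⁻ = (1.0387) → reset → x⁺ = (1.2010), jump to mode 1
Mode 1: guard c·x = -0.8089 hit at Δt = 1.3663 (t = 4.3438), x⁻ = (0.8089) → reset → x⁺ = (0.5233), jump to mode 2
Mode 2: guard c·x = 1.0387 hit at Δt = 0.2530 (t = 4.5968), x⁻ = (1.0387) → reset → x⁺ = (1.2010), jump to mode 1
Mode 1: flow for 1.0810 to horizon, guard not reached → x = (0.9003)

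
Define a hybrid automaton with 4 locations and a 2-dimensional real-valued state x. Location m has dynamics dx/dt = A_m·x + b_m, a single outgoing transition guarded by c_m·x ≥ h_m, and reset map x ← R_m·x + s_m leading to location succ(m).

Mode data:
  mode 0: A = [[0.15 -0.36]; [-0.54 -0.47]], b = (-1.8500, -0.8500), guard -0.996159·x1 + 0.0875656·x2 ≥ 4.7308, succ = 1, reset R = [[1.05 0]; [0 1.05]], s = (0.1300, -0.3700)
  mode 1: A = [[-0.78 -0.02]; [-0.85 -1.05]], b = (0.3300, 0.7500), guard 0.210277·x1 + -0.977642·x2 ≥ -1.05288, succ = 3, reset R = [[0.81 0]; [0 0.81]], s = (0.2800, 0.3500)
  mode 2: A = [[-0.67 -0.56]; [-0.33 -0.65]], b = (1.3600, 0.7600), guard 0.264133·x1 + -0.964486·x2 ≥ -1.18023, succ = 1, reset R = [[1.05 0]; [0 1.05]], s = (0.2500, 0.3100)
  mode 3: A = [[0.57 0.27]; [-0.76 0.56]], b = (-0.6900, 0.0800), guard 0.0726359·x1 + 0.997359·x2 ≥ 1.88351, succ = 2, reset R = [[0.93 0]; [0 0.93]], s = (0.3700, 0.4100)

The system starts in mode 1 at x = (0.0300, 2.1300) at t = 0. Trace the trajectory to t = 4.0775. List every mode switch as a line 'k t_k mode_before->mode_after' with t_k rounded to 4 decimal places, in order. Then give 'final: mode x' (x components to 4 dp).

1 1.0068 1->3
2 1.9894 3->2
3 3.2216 2->1
4 3.5564 1->3
final: 3 1.1016 1.4101

Mode 1: guard c·x = -1.0529 hit at Δt = 1.0068 (t = 1.0068), x⁻ = (0.2231, 1.1249) → reset → x⁺ = (0.4607, 1.2612), jump to mode 3
Mode 3: guard c·x = 1.8835 hit at Δt = 0.9826 (t = 1.9894), x⁻ = (0.4320, 1.8570) → reset → x⁺ = (0.7718, 2.1370), jump to mode 2
Mode 2: guard c·x = -1.1802 hit at Δt = 1.2322 (t = 3.2216), x⁻ = (0.6910, 1.4129) → reset → x⁺ = (0.9755, 1.7936), jump to mode 1
Mode 1: guard c·x = -1.0529 hit at Δt = 0.3348 (t = 3.5564), x⁻ = (0.8397, 1.2576) → reset → x⁺ = (0.9602, 1.3686), jump to mode 3
Mode 3: flow for 0.5211 to horizon, guard not reached → x = (1.1016, 1.4101)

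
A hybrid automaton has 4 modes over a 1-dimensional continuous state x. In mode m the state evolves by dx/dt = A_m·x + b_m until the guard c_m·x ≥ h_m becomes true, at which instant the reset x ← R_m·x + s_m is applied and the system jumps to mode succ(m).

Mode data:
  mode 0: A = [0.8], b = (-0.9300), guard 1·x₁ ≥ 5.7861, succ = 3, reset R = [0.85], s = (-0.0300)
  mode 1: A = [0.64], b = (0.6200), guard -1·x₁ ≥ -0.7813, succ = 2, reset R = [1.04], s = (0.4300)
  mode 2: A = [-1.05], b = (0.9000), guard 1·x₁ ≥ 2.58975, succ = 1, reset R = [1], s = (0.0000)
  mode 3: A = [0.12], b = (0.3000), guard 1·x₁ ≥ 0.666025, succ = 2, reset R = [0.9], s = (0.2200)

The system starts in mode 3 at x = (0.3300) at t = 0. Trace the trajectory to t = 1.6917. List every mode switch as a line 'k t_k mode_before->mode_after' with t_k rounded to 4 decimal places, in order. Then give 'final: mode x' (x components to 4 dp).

Mode 3: guard c·x = 0.6660 hit at Δt = 0.9350 (t = 0.9350), x⁻ = (0.6660) → reset → x⁺ = (0.8194), jump to mode 2
Mode 2: flow for 0.7567 to horizon, guard not reached → x = (0.8401)

1 0.9350 3->2
final: 2 0.8401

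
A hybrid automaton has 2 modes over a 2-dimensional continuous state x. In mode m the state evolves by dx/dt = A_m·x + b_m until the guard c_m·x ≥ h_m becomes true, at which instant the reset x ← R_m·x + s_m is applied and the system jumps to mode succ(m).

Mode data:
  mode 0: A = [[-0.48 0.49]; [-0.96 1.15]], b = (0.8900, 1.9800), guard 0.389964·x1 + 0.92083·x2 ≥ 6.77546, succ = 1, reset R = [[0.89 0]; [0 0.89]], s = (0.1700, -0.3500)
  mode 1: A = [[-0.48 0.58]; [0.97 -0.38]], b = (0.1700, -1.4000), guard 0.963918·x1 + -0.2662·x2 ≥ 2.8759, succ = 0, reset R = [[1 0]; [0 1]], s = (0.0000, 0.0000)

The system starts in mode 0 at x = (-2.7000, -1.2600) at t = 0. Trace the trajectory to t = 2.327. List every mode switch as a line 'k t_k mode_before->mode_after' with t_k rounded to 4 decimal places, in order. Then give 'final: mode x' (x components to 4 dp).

1 1.4884 0->1
final: 1 2.8478 4.6937

Mode 0: guard c·x = 6.7755 hit at Δt = 1.4884 (t = 1.4884), x⁻ = (0.9831, 6.9417) → reset → x⁺ = (1.0450, 5.8281), jump to mode 1
Mode 1: flow for 0.8386 to horizon, guard not reached → x = (2.8478, 4.6937)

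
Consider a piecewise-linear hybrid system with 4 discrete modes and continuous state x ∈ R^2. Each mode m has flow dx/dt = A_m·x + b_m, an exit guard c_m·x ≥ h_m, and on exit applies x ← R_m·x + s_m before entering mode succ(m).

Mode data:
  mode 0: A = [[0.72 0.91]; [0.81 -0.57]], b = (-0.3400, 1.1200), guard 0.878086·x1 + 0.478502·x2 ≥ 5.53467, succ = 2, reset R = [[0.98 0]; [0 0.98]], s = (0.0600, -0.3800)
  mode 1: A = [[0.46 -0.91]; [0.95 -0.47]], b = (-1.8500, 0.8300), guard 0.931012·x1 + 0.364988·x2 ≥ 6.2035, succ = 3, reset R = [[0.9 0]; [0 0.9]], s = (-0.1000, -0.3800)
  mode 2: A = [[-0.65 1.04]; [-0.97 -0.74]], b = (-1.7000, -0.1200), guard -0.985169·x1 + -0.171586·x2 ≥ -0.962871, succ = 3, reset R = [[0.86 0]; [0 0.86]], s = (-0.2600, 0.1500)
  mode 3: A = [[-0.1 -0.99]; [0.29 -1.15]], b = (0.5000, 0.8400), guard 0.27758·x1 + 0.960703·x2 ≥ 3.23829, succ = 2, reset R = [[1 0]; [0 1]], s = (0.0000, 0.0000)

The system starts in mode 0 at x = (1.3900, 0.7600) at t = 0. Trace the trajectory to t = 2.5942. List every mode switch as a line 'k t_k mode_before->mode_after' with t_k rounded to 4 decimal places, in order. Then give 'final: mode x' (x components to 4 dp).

1 1.0173 0->2
2 2.0800 2->3
final: 3 1.0273 0.1041

Mode 0: guard c·x = 5.5347 hit at Δt = 1.0173 (t = 1.0173), x⁻ = (4.6442, 3.0443) → reset → x⁺ = (4.6113, 2.6034), jump to mode 2
Mode 2: guard c·x = -0.9629 hit at Δt = 1.0627 (t = 2.0800), x⁻ = (1.1266, -0.8567) → reset → x⁺ = (0.7089, -0.5868), jump to mode 3
Mode 3: flow for 0.5142 to horizon, guard not reached → x = (1.0273, 0.1041)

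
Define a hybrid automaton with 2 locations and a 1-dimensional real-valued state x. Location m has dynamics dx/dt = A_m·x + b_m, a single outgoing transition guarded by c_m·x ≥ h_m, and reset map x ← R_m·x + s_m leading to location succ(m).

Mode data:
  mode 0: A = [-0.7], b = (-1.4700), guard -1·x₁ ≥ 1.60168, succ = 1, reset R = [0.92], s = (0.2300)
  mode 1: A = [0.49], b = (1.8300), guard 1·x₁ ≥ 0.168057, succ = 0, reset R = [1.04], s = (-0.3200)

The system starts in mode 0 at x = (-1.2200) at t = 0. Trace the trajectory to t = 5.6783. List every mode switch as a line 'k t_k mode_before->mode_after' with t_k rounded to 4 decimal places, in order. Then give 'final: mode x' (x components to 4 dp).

1 0.8124 0->1
2 1.7286 1->0
3 3.6812 0->1
4 4.5974 1->0
final: 0 -1.1828

Mode 0: guard c·x = 1.6017 hit at Δt = 0.8124 (t = 0.8124), x⁻ = (-1.6017) → reset → x⁺ = (-1.2435), jump to mode 1
Mode 1: guard c·x = 0.1681 hit at Δt = 0.9162 (t = 1.7286), x⁻ = (0.1681) → reset → x⁺ = (-0.1452), jump to mode 0
Mode 0: guard c·x = 1.6017 hit at Δt = 1.9526 (t = 3.6812), x⁻ = (-1.6017) → reset → x⁺ = (-1.2435), jump to mode 1
Mode 1: guard c·x = 0.1681 hit at Δt = 0.9162 (t = 4.5974), x⁻ = (0.1681) → reset → x⁺ = (-0.1452), jump to mode 0
Mode 0: flow for 1.0809 to horizon, guard not reached → x = (-1.1828)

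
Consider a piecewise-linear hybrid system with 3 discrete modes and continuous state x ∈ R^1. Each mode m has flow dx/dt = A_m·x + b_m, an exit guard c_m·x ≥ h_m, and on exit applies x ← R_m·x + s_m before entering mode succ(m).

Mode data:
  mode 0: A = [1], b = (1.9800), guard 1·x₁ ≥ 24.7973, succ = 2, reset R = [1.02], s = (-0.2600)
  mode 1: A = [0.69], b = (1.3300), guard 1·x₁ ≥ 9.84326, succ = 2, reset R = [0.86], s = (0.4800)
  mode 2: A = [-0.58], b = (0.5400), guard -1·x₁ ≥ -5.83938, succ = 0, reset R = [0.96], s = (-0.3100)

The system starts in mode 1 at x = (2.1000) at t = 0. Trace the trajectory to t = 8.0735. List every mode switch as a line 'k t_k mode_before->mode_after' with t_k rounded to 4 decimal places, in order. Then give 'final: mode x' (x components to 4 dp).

1 1.5543 1->2
2 2.3996 2->0
3 3.7026 0->2
4 6.4463 2->0
5 7.7493 0->2
final: 2 20.9022

Mode 1: guard c·x = 9.8433 hit at Δt = 1.5543 (t = 1.5543), x⁻ = (9.8433) → reset → x⁺ = (8.9452), jump to mode 2
Mode 2: guard c·x = -5.8394 hit at Δt = 0.8453 (t = 2.3996), x⁻ = (5.8394) → reset → x⁺ = (5.2958), jump to mode 0
Mode 0: guard c·x = 24.7973 hit at Δt = 1.3030 (t = 3.7026), x⁻ = (24.7973) → reset → x⁺ = (25.0332), jump to mode 2
Mode 2: guard c·x = -5.8394 hit at Δt = 2.7437 (t = 6.4463), x⁻ = (5.8394) → reset → x⁺ = (5.2958), jump to mode 0
Mode 0: guard c·x = 24.7973 hit at Δt = 1.3030 (t = 7.7493), x⁻ = (24.7973) → reset → x⁺ = (25.0332), jump to mode 2
Mode 2: flow for 0.3242 to horizon, guard not reached → x = (20.9022)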